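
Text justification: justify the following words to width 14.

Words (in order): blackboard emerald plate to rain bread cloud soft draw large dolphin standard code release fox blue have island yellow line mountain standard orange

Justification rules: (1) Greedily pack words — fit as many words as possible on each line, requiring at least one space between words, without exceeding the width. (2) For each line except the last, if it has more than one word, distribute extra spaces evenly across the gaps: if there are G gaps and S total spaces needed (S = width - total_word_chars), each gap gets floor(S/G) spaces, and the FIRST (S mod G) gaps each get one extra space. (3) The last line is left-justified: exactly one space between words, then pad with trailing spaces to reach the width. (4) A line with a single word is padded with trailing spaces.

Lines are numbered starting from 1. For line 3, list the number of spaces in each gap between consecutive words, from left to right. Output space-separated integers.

Answer: 2 1

Derivation:
Line 1: ['blackboard'] (min_width=10, slack=4)
Line 2: ['emerald', 'plate'] (min_width=13, slack=1)
Line 3: ['to', 'rain', 'bread'] (min_width=13, slack=1)
Line 4: ['cloud', 'soft'] (min_width=10, slack=4)
Line 5: ['draw', 'large'] (min_width=10, slack=4)
Line 6: ['dolphin'] (min_width=7, slack=7)
Line 7: ['standard', 'code'] (min_width=13, slack=1)
Line 8: ['release', 'fox'] (min_width=11, slack=3)
Line 9: ['blue', 'have'] (min_width=9, slack=5)
Line 10: ['island', 'yellow'] (min_width=13, slack=1)
Line 11: ['line', 'mountain'] (min_width=13, slack=1)
Line 12: ['standard'] (min_width=8, slack=6)
Line 13: ['orange'] (min_width=6, slack=8)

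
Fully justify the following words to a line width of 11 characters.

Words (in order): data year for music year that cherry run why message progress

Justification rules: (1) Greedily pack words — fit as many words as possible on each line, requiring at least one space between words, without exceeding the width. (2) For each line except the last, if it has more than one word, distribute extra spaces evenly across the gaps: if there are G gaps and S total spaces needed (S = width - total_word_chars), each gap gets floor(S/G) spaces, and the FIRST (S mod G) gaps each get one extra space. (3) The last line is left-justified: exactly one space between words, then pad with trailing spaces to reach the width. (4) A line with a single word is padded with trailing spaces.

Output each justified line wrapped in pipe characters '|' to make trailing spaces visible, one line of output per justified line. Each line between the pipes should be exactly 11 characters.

Line 1: ['data', 'year'] (min_width=9, slack=2)
Line 2: ['for', 'music'] (min_width=9, slack=2)
Line 3: ['year', 'that'] (min_width=9, slack=2)
Line 4: ['cherry', 'run'] (min_width=10, slack=1)
Line 5: ['why', 'message'] (min_width=11, slack=0)
Line 6: ['progress'] (min_width=8, slack=3)

Answer: |data   year|
|for   music|
|year   that|
|cherry  run|
|why message|
|progress   |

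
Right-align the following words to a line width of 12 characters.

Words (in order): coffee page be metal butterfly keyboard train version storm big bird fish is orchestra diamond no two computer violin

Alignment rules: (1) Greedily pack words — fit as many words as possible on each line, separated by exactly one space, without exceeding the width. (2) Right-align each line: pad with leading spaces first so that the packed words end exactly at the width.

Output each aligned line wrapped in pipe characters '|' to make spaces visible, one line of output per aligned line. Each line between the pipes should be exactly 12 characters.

Answer: | coffee page|
|    be metal|
|   butterfly|
|    keyboard|
|       train|
|     version|
|   storm big|
|bird fish is|
|   orchestra|
|  diamond no|
|two computer|
|      violin|

Derivation:
Line 1: ['coffee', 'page'] (min_width=11, slack=1)
Line 2: ['be', 'metal'] (min_width=8, slack=4)
Line 3: ['butterfly'] (min_width=9, slack=3)
Line 4: ['keyboard'] (min_width=8, slack=4)
Line 5: ['train'] (min_width=5, slack=7)
Line 6: ['version'] (min_width=7, slack=5)
Line 7: ['storm', 'big'] (min_width=9, slack=3)
Line 8: ['bird', 'fish', 'is'] (min_width=12, slack=0)
Line 9: ['orchestra'] (min_width=9, slack=3)
Line 10: ['diamond', 'no'] (min_width=10, slack=2)
Line 11: ['two', 'computer'] (min_width=12, slack=0)
Line 12: ['violin'] (min_width=6, slack=6)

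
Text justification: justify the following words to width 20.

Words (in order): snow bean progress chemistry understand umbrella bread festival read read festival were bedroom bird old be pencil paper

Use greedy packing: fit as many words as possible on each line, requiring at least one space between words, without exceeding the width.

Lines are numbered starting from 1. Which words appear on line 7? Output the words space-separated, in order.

Answer: pencil paper

Derivation:
Line 1: ['snow', 'bean', 'progress'] (min_width=18, slack=2)
Line 2: ['chemistry', 'understand'] (min_width=20, slack=0)
Line 3: ['umbrella', 'bread'] (min_width=14, slack=6)
Line 4: ['festival', 'read', 'read'] (min_width=18, slack=2)
Line 5: ['festival', 'were'] (min_width=13, slack=7)
Line 6: ['bedroom', 'bird', 'old', 'be'] (min_width=19, slack=1)
Line 7: ['pencil', 'paper'] (min_width=12, slack=8)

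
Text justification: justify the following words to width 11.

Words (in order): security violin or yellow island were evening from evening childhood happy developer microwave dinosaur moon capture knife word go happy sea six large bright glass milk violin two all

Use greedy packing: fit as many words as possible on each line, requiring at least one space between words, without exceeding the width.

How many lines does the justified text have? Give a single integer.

Answer: 22

Derivation:
Line 1: ['security'] (min_width=8, slack=3)
Line 2: ['violin', 'or'] (min_width=9, slack=2)
Line 3: ['yellow'] (min_width=6, slack=5)
Line 4: ['island', 'were'] (min_width=11, slack=0)
Line 5: ['evening'] (min_width=7, slack=4)
Line 6: ['from'] (min_width=4, slack=7)
Line 7: ['evening'] (min_width=7, slack=4)
Line 8: ['childhood'] (min_width=9, slack=2)
Line 9: ['happy'] (min_width=5, slack=6)
Line 10: ['developer'] (min_width=9, slack=2)
Line 11: ['microwave'] (min_width=9, slack=2)
Line 12: ['dinosaur'] (min_width=8, slack=3)
Line 13: ['moon'] (min_width=4, slack=7)
Line 14: ['capture'] (min_width=7, slack=4)
Line 15: ['knife', 'word'] (min_width=10, slack=1)
Line 16: ['go', 'happy'] (min_width=8, slack=3)
Line 17: ['sea', 'six'] (min_width=7, slack=4)
Line 18: ['large'] (min_width=5, slack=6)
Line 19: ['bright'] (min_width=6, slack=5)
Line 20: ['glass', 'milk'] (min_width=10, slack=1)
Line 21: ['violin', 'two'] (min_width=10, slack=1)
Line 22: ['all'] (min_width=3, slack=8)
Total lines: 22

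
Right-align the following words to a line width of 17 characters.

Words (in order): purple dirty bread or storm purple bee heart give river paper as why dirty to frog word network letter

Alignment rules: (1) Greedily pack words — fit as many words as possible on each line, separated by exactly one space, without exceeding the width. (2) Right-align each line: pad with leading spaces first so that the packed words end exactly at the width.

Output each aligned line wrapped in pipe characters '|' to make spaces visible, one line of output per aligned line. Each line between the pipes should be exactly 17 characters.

Answer: |     purple dirty|
|   bread or storm|
| purple bee heart|
| give river paper|
|  as why dirty to|
|frog word network|
|           letter|

Derivation:
Line 1: ['purple', 'dirty'] (min_width=12, slack=5)
Line 2: ['bread', 'or', 'storm'] (min_width=14, slack=3)
Line 3: ['purple', 'bee', 'heart'] (min_width=16, slack=1)
Line 4: ['give', 'river', 'paper'] (min_width=16, slack=1)
Line 5: ['as', 'why', 'dirty', 'to'] (min_width=15, slack=2)
Line 6: ['frog', 'word', 'network'] (min_width=17, slack=0)
Line 7: ['letter'] (min_width=6, slack=11)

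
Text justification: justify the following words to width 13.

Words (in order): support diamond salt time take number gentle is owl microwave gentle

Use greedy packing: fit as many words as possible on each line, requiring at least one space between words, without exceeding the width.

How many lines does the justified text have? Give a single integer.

Answer: 7

Derivation:
Line 1: ['support'] (min_width=7, slack=6)
Line 2: ['diamond', 'salt'] (min_width=12, slack=1)
Line 3: ['time', 'take'] (min_width=9, slack=4)
Line 4: ['number', 'gentle'] (min_width=13, slack=0)
Line 5: ['is', 'owl'] (min_width=6, slack=7)
Line 6: ['microwave'] (min_width=9, slack=4)
Line 7: ['gentle'] (min_width=6, slack=7)
Total lines: 7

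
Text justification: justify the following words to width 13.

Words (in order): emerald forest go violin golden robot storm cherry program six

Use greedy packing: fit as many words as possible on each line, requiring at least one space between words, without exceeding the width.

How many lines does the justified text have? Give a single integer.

Line 1: ['emerald'] (min_width=7, slack=6)
Line 2: ['forest', 'go'] (min_width=9, slack=4)
Line 3: ['violin', 'golden'] (min_width=13, slack=0)
Line 4: ['robot', 'storm'] (min_width=11, slack=2)
Line 5: ['cherry'] (min_width=6, slack=7)
Line 6: ['program', 'six'] (min_width=11, slack=2)
Total lines: 6

Answer: 6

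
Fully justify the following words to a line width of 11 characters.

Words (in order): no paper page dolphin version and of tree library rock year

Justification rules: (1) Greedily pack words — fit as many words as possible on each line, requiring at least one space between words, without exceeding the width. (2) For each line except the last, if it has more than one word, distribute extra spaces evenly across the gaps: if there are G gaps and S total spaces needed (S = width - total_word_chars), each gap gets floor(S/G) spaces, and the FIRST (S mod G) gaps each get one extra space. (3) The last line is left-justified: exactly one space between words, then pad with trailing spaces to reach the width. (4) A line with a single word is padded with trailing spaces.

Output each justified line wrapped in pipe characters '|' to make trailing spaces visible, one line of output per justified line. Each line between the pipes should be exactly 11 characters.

Answer: |no    paper|
|page       |
|dolphin    |
|version and|
|of     tree|
|library    |
|rock year  |

Derivation:
Line 1: ['no', 'paper'] (min_width=8, slack=3)
Line 2: ['page'] (min_width=4, slack=7)
Line 3: ['dolphin'] (min_width=7, slack=4)
Line 4: ['version', 'and'] (min_width=11, slack=0)
Line 5: ['of', 'tree'] (min_width=7, slack=4)
Line 6: ['library'] (min_width=7, slack=4)
Line 7: ['rock', 'year'] (min_width=9, slack=2)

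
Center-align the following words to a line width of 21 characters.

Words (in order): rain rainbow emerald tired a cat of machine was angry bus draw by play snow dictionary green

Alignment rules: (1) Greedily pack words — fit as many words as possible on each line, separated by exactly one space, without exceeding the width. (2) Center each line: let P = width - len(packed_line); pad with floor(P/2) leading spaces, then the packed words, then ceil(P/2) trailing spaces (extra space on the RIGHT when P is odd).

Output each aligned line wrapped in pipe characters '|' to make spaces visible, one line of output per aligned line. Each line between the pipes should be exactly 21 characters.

Line 1: ['rain', 'rainbow', 'emerald'] (min_width=20, slack=1)
Line 2: ['tired', 'a', 'cat', 'of'] (min_width=14, slack=7)
Line 3: ['machine', 'was', 'angry', 'bus'] (min_width=21, slack=0)
Line 4: ['draw', 'by', 'play', 'snow'] (min_width=17, slack=4)
Line 5: ['dictionary', 'green'] (min_width=16, slack=5)

Answer: |rain rainbow emerald |
|   tired a cat of    |
|machine was angry bus|
|  draw by play snow  |
|  dictionary green   |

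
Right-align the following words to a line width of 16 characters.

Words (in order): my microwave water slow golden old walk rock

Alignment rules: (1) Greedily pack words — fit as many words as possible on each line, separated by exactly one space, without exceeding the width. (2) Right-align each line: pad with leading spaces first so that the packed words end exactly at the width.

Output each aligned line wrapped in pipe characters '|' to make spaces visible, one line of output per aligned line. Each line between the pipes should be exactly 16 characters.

Line 1: ['my', 'microwave'] (min_width=12, slack=4)
Line 2: ['water', 'slow'] (min_width=10, slack=6)
Line 3: ['golden', 'old', 'walk'] (min_width=15, slack=1)
Line 4: ['rock'] (min_width=4, slack=12)

Answer: |    my microwave|
|      water slow|
| golden old walk|
|            rock|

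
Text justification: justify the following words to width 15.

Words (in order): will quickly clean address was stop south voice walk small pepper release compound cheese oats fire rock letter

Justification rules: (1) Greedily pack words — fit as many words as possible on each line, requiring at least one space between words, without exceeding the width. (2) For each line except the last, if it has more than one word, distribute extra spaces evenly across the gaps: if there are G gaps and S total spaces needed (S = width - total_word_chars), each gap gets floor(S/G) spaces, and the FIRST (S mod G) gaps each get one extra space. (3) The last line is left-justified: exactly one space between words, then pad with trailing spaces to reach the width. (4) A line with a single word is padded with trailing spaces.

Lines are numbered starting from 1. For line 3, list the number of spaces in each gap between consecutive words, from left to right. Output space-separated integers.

Line 1: ['will', 'quickly'] (min_width=12, slack=3)
Line 2: ['clean', 'address'] (min_width=13, slack=2)
Line 3: ['was', 'stop', 'south'] (min_width=14, slack=1)
Line 4: ['voice', 'walk'] (min_width=10, slack=5)
Line 5: ['small', 'pepper'] (min_width=12, slack=3)
Line 6: ['release'] (min_width=7, slack=8)
Line 7: ['compound', 'cheese'] (min_width=15, slack=0)
Line 8: ['oats', 'fire', 'rock'] (min_width=14, slack=1)
Line 9: ['letter'] (min_width=6, slack=9)

Answer: 2 1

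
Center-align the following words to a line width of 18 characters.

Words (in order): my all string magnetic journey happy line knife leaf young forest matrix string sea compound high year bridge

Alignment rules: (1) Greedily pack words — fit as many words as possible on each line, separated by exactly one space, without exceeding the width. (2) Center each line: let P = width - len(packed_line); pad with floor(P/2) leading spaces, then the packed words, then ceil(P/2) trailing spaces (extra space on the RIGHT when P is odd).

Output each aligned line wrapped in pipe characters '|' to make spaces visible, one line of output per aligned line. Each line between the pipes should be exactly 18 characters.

Line 1: ['my', 'all', 'string'] (min_width=13, slack=5)
Line 2: ['magnetic', 'journey'] (min_width=16, slack=2)
Line 3: ['happy', 'line', 'knife'] (min_width=16, slack=2)
Line 4: ['leaf', 'young', 'forest'] (min_width=17, slack=1)
Line 5: ['matrix', 'string', 'sea'] (min_width=17, slack=1)
Line 6: ['compound', 'high', 'year'] (min_width=18, slack=0)
Line 7: ['bridge'] (min_width=6, slack=12)

Answer: |  my all string   |
| magnetic journey |
| happy line knife |
|leaf young forest |
|matrix string sea |
|compound high year|
|      bridge      |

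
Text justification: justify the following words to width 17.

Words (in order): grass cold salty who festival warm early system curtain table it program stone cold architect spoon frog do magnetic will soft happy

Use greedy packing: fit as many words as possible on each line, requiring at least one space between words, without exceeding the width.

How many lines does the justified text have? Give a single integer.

Answer: 9

Derivation:
Line 1: ['grass', 'cold', 'salty'] (min_width=16, slack=1)
Line 2: ['who', 'festival', 'warm'] (min_width=17, slack=0)
Line 3: ['early', 'system'] (min_width=12, slack=5)
Line 4: ['curtain', 'table', 'it'] (min_width=16, slack=1)
Line 5: ['program', 'stone'] (min_width=13, slack=4)
Line 6: ['cold', 'architect'] (min_width=14, slack=3)
Line 7: ['spoon', 'frog', 'do'] (min_width=13, slack=4)
Line 8: ['magnetic', 'will'] (min_width=13, slack=4)
Line 9: ['soft', 'happy'] (min_width=10, slack=7)
Total lines: 9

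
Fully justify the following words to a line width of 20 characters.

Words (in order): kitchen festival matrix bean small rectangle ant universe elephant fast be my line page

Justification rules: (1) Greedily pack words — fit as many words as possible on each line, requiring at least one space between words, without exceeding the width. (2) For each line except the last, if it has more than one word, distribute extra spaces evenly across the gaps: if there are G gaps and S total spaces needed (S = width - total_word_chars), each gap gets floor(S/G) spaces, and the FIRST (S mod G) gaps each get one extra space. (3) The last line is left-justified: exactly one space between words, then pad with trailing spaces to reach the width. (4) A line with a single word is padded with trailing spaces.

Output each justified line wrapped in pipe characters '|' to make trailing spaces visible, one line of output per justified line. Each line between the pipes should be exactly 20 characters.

Line 1: ['kitchen', 'festival'] (min_width=16, slack=4)
Line 2: ['matrix', 'bean', 'small'] (min_width=17, slack=3)
Line 3: ['rectangle', 'ant'] (min_width=13, slack=7)
Line 4: ['universe', 'elephant'] (min_width=17, slack=3)
Line 5: ['fast', 'be', 'my', 'line', 'page'] (min_width=20, slack=0)

Answer: |kitchen     festival|
|matrix   bean  small|
|rectangle        ant|
|universe    elephant|
|fast be my line page|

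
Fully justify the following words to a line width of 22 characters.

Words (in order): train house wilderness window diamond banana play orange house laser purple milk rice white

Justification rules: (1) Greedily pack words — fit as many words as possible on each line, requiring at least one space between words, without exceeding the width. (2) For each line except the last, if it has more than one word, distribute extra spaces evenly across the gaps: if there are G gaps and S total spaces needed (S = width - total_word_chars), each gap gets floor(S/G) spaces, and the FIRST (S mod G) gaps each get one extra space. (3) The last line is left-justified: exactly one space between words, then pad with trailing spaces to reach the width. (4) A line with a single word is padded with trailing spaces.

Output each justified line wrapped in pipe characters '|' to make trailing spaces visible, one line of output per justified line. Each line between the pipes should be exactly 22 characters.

Answer: |train house wilderness|
|window  diamond banana|
|play    orange   house|
|laser purple milk rice|
|white                 |

Derivation:
Line 1: ['train', 'house', 'wilderness'] (min_width=22, slack=0)
Line 2: ['window', 'diamond', 'banana'] (min_width=21, slack=1)
Line 3: ['play', 'orange', 'house'] (min_width=17, slack=5)
Line 4: ['laser', 'purple', 'milk', 'rice'] (min_width=22, slack=0)
Line 5: ['white'] (min_width=5, slack=17)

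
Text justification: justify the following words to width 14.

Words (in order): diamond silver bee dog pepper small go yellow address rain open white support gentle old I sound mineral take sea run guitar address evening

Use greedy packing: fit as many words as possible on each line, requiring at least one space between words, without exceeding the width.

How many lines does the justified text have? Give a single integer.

Answer: 11

Derivation:
Line 1: ['diamond', 'silver'] (min_width=14, slack=0)
Line 2: ['bee', 'dog', 'pepper'] (min_width=14, slack=0)
Line 3: ['small', 'go'] (min_width=8, slack=6)
Line 4: ['yellow', 'address'] (min_width=14, slack=0)
Line 5: ['rain', 'open'] (min_width=9, slack=5)
Line 6: ['white', 'support'] (min_width=13, slack=1)
Line 7: ['gentle', 'old', 'I'] (min_width=12, slack=2)
Line 8: ['sound', 'mineral'] (min_width=13, slack=1)
Line 9: ['take', 'sea', 'run'] (min_width=12, slack=2)
Line 10: ['guitar', 'address'] (min_width=14, slack=0)
Line 11: ['evening'] (min_width=7, slack=7)
Total lines: 11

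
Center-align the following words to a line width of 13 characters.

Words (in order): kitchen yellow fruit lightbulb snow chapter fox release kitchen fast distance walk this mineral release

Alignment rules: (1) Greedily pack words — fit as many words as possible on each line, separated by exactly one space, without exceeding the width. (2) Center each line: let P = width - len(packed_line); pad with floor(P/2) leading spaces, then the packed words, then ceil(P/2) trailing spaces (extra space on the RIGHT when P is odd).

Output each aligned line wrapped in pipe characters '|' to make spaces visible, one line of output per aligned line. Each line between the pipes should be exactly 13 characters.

Answer: |   kitchen   |
|yellow fruit |
|  lightbulb  |
|snow chapter |
| fox release |
|kitchen fast |
|distance walk|
|this mineral |
|   release   |

Derivation:
Line 1: ['kitchen'] (min_width=7, slack=6)
Line 2: ['yellow', 'fruit'] (min_width=12, slack=1)
Line 3: ['lightbulb'] (min_width=9, slack=4)
Line 4: ['snow', 'chapter'] (min_width=12, slack=1)
Line 5: ['fox', 'release'] (min_width=11, slack=2)
Line 6: ['kitchen', 'fast'] (min_width=12, slack=1)
Line 7: ['distance', 'walk'] (min_width=13, slack=0)
Line 8: ['this', 'mineral'] (min_width=12, slack=1)
Line 9: ['release'] (min_width=7, slack=6)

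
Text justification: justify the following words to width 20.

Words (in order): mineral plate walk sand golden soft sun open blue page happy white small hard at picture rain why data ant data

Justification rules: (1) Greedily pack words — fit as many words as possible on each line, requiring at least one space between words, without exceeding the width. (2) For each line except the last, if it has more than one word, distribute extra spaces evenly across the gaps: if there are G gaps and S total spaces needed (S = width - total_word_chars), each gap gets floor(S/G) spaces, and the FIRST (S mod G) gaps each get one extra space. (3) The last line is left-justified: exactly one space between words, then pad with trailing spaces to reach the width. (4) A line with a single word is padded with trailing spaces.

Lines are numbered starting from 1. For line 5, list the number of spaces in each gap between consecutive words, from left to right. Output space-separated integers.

Answer: 3 3

Derivation:
Line 1: ['mineral', 'plate', 'walk'] (min_width=18, slack=2)
Line 2: ['sand', 'golden', 'soft', 'sun'] (min_width=20, slack=0)
Line 3: ['open', 'blue', 'page', 'happy'] (min_width=20, slack=0)
Line 4: ['white', 'small', 'hard', 'at'] (min_width=19, slack=1)
Line 5: ['picture', 'rain', 'why'] (min_width=16, slack=4)
Line 6: ['data', 'ant', 'data'] (min_width=13, slack=7)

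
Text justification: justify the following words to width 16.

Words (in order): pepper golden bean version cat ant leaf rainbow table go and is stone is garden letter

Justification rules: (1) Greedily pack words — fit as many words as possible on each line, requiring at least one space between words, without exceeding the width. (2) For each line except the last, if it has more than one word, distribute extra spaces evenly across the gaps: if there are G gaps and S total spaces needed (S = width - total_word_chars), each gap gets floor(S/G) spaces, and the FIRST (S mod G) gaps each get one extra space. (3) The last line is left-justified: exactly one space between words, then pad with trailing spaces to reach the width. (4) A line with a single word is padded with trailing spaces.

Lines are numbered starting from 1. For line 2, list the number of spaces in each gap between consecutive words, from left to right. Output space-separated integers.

Line 1: ['pepper', 'golden'] (min_width=13, slack=3)
Line 2: ['bean', 'version', 'cat'] (min_width=16, slack=0)
Line 3: ['ant', 'leaf', 'rainbow'] (min_width=16, slack=0)
Line 4: ['table', 'go', 'and', 'is'] (min_width=15, slack=1)
Line 5: ['stone', 'is', 'garden'] (min_width=15, slack=1)
Line 6: ['letter'] (min_width=6, slack=10)

Answer: 1 1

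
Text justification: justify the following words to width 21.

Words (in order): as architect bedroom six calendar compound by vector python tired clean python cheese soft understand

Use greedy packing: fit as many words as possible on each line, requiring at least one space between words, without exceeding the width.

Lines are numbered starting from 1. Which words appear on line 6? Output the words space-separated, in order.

Answer: understand

Derivation:
Line 1: ['as', 'architect', 'bedroom'] (min_width=20, slack=1)
Line 2: ['six', 'calendar', 'compound'] (min_width=21, slack=0)
Line 3: ['by', 'vector', 'python'] (min_width=16, slack=5)
Line 4: ['tired', 'clean', 'python'] (min_width=18, slack=3)
Line 5: ['cheese', 'soft'] (min_width=11, slack=10)
Line 6: ['understand'] (min_width=10, slack=11)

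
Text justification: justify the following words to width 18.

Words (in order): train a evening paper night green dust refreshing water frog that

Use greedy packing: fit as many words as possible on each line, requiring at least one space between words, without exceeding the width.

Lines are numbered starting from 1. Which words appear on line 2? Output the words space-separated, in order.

Line 1: ['train', 'a', 'evening'] (min_width=15, slack=3)
Line 2: ['paper', 'night', 'green'] (min_width=17, slack=1)
Line 3: ['dust', 'refreshing'] (min_width=15, slack=3)
Line 4: ['water', 'frog', 'that'] (min_width=15, slack=3)

Answer: paper night green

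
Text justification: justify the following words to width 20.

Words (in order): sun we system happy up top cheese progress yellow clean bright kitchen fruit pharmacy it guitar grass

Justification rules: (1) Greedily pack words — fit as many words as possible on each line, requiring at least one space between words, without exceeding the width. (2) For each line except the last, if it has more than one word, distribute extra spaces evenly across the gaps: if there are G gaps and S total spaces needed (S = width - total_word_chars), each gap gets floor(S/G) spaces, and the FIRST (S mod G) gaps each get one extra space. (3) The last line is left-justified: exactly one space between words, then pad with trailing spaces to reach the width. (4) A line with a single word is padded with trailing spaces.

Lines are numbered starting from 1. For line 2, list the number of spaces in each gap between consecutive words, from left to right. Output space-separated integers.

Answer: 5 4

Derivation:
Line 1: ['sun', 'we', 'system', 'happy'] (min_width=19, slack=1)
Line 2: ['up', 'top', 'cheese'] (min_width=13, slack=7)
Line 3: ['progress', 'yellow'] (min_width=15, slack=5)
Line 4: ['clean', 'bright', 'kitchen'] (min_width=20, slack=0)
Line 5: ['fruit', 'pharmacy', 'it'] (min_width=17, slack=3)
Line 6: ['guitar', 'grass'] (min_width=12, slack=8)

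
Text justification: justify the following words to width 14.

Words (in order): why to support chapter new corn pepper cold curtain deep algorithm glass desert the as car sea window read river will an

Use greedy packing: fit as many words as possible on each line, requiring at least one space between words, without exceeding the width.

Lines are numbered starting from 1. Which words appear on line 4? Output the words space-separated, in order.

Answer: cold curtain

Derivation:
Line 1: ['why', 'to', 'support'] (min_width=14, slack=0)
Line 2: ['chapter', 'new'] (min_width=11, slack=3)
Line 3: ['corn', 'pepper'] (min_width=11, slack=3)
Line 4: ['cold', 'curtain'] (min_width=12, slack=2)
Line 5: ['deep', 'algorithm'] (min_width=14, slack=0)
Line 6: ['glass', 'desert'] (min_width=12, slack=2)
Line 7: ['the', 'as', 'car', 'sea'] (min_width=14, slack=0)
Line 8: ['window', 'read'] (min_width=11, slack=3)
Line 9: ['river', 'will', 'an'] (min_width=13, slack=1)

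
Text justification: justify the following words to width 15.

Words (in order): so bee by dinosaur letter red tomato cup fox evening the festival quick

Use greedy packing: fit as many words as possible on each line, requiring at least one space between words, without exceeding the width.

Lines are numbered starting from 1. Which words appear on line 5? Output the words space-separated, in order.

Answer: festival quick

Derivation:
Line 1: ['so', 'bee', 'by'] (min_width=9, slack=6)
Line 2: ['dinosaur', 'letter'] (min_width=15, slack=0)
Line 3: ['red', 'tomato', 'cup'] (min_width=14, slack=1)
Line 4: ['fox', 'evening', 'the'] (min_width=15, slack=0)
Line 5: ['festival', 'quick'] (min_width=14, slack=1)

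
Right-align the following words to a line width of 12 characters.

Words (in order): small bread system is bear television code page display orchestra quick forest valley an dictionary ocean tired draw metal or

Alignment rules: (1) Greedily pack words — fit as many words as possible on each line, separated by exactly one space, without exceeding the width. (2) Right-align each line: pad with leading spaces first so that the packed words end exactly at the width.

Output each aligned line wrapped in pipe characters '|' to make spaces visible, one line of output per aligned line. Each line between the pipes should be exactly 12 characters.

Line 1: ['small', 'bread'] (min_width=11, slack=1)
Line 2: ['system', 'is'] (min_width=9, slack=3)
Line 3: ['bear'] (min_width=4, slack=8)
Line 4: ['television'] (min_width=10, slack=2)
Line 5: ['code', 'page'] (min_width=9, slack=3)
Line 6: ['display'] (min_width=7, slack=5)
Line 7: ['orchestra'] (min_width=9, slack=3)
Line 8: ['quick', 'forest'] (min_width=12, slack=0)
Line 9: ['valley', 'an'] (min_width=9, slack=3)
Line 10: ['dictionary'] (min_width=10, slack=2)
Line 11: ['ocean', 'tired'] (min_width=11, slack=1)
Line 12: ['draw', 'metal'] (min_width=10, slack=2)
Line 13: ['or'] (min_width=2, slack=10)

Answer: | small bread|
|   system is|
|        bear|
|  television|
|   code page|
|     display|
|   orchestra|
|quick forest|
|   valley an|
|  dictionary|
| ocean tired|
|  draw metal|
|          or|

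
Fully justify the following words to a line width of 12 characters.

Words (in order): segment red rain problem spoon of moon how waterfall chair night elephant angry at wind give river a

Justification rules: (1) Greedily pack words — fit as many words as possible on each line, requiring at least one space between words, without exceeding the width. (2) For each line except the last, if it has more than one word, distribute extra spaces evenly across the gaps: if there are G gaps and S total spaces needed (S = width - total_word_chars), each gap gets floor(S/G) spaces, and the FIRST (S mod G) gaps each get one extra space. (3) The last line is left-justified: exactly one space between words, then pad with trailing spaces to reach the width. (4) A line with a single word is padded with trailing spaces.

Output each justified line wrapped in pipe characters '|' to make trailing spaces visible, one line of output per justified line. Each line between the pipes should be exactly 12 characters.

Line 1: ['segment', 'red'] (min_width=11, slack=1)
Line 2: ['rain', 'problem'] (min_width=12, slack=0)
Line 3: ['spoon', 'of'] (min_width=8, slack=4)
Line 4: ['moon', 'how'] (min_width=8, slack=4)
Line 5: ['waterfall'] (min_width=9, slack=3)
Line 6: ['chair', 'night'] (min_width=11, slack=1)
Line 7: ['elephant'] (min_width=8, slack=4)
Line 8: ['angry', 'at'] (min_width=8, slack=4)
Line 9: ['wind', 'give'] (min_width=9, slack=3)
Line 10: ['river', 'a'] (min_width=7, slack=5)

Answer: |segment  red|
|rain problem|
|spoon     of|
|moon     how|
|waterfall   |
|chair  night|
|elephant    |
|angry     at|
|wind    give|
|river a     |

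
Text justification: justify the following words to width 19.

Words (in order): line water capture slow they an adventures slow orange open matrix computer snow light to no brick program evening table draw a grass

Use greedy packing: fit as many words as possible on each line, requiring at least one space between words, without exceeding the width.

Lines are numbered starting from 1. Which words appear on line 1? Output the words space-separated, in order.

Answer: line water capture

Derivation:
Line 1: ['line', 'water', 'capture'] (min_width=18, slack=1)
Line 2: ['slow', 'they', 'an'] (min_width=12, slack=7)
Line 3: ['adventures', 'slow'] (min_width=15, slack=4)
Line 4: ['orange', 'open', 'matrix'] (min_width=18, slack=1)
Line 5: ['computer', 'snow', 'light'] (min_width=19, slack=0)
Line 6: ['to', 'no', 'brick', 'program'] (min_width=19, slack=0)
Line 7: ['evening', 'table', 'draw'] (min_width=18, slack=1)
Line 8: ['a', 'grass'] (min_width=7, slack=12)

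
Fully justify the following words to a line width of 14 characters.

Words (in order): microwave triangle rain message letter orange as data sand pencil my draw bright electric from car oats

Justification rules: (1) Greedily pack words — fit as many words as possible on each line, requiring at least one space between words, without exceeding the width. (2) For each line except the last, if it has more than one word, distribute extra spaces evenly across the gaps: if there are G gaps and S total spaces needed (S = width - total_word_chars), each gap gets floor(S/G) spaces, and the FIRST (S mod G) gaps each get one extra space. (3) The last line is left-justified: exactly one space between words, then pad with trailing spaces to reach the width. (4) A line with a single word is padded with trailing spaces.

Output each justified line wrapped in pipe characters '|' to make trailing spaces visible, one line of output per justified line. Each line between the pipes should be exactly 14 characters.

Line 1: ['microwave'] (min_width=9, slack=5)
Line 2: ['triangle', 'rain'] (min_width=13, slack=1)
Line 3: ['message', 'letter'] (min_width=14, slack=0)
Line 4: ['orange', 'as', 'data'] (min_width=14, slack=0)
Line 5: ['sand', 'pencil', 'my'] (min_width=14, slack=0)
Line 6: ['draw', 'bright'] (min_width=11, slack=3)
Line 7: ['electric', 'from'] (min_width=13, slack=1)
Line 8: ['car', 'oats'] (min_width=8, slack=6)

Answer: |microwave     |
|triangle  rain|
|message letter|
|orange as data|
|sand pencil my|
|draw    bright|
|electric  from|
|car oats      |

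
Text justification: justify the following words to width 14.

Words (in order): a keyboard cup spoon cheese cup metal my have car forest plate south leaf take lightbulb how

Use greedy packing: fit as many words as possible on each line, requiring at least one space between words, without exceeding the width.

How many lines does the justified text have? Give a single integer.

Line 1: ['a', 'keyboard', 'cup'] (min_width=14, slack=0)
Line 2: ['spoon', 'cheese'] (min_width=12, slack=2)
Line 3: ['cup', 'metal', 'my'] (min_width=12, slack=2)
Line 4: ['have', 'car'] (min_width=8, slack=6)
Line 5: ['forest', 'plate'] (min_width=12, slack=2)
Line 6: ['south', 'leaf'] (min_width=10, slack=4)
Line 7: ['take', 'lightbulb'] (min_width=14, slack=0)
Line 8: ['how'] (min_width=3, slack=11)
Total lines: 8

Answer: 8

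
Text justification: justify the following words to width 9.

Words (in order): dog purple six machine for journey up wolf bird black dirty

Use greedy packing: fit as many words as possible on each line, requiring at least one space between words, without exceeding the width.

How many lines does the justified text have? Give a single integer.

Answer: 10

Derivation:
Line 1: ['dog'] (min_width=3, slack=6)
Line 2: ['purple'] (min_width=6, slack=3)
Line 3: ['six'] (min_width=3, slack=6)
Line 4: ['machine'] (min_width=7, slack=2)
Line 5: ['for'] (min_width=3, slack=6)
Line 6: ['journey'] (min_width=7, slack=2)
Line 7: ['up', 'wolf'] (min_width=7, slack=2)
Line 8: ['bird'] (min_width=4, slack=5)
Line 9: ['black'] (min_width=5, slack=4)
Line 10: ['dirty'] (min_width=5, slack=4)
Total lines: 10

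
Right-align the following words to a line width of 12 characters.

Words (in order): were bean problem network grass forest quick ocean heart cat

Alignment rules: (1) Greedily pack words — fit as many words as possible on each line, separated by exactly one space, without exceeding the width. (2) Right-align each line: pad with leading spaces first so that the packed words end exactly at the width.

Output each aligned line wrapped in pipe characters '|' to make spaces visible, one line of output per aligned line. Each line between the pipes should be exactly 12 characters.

Answer: |   were bean|
|     problem|
|     network|
|grass forest|
| quick ocean|
|   heart cat|

Derivation:
Line 1: ['were', 'bean'] (min_width=9, slack=3)
Line 2: ['problem'] (min_width=7, slack=5)
Line 3: ['network'] (min_width=7, slack=5)
Line 4: ['grass', 'forest'] (min_width=12, slack=0)
Line 5: ['quick', 'ocean'] (min_width=11, slack=1)
Line 6: ['heart', 'cat'] (min_width=9, slack=3)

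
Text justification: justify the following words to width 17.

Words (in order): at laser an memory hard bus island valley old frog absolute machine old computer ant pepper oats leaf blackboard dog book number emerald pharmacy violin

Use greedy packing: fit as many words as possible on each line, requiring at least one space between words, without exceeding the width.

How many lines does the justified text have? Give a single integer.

Line 1: ['at', 'laser', 'an'] (min_width=11, slack=6)
Line 2: ['memory', 'hard', 'bus'] (min_width=15, slack=2)
Line 3: ['island', 'valley', 'old'] (min_width=17, slack=0)
Line 4: ['frog', 'absolute'] (min_width=13, slack=4)
Line 5: ['machine', 'old'] (min_width=11, slack=6)
Line 6: ['computer', 'ant'] (min_width=12, slack=5)
Line 7: ['pepper', 'oats', 'leaf'] (min_width=16, slack=1)
Line 8: ['blackboard', 'dog'] (min_width=14, slack=3)
Line 9: ['book', 'number'] (min_width=11, slack=6)
Line 10: ['emerald', 'pharmacy'] (min_width=16, slack=1)
Line 11: ['violin'] (min_width=6, slack=11)
Total lines: 11

Answer: 11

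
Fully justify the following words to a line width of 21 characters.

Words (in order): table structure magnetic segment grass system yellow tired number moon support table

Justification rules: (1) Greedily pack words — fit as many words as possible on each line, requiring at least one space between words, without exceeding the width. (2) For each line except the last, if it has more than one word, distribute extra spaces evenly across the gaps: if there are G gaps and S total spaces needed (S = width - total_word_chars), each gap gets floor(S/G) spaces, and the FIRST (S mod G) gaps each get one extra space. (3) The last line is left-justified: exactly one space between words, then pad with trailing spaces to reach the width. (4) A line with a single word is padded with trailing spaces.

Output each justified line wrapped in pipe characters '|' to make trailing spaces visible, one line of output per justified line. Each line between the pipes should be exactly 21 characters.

Line 1: ['table', 'structure'] (min_width=15, slack=6)
Line 2: ['magnetic', 'segment'] (min_width=16, slack=5)
Line 3: ['grass', 'system', 'yellow'] (min_width=19, slack=2)
Line 4: ['tired', 'number', 'moon'] (min_width=17, slack=4)
Line 5: ['support', 'table'] (min_width=13, slack=8)

Answer: |table       structure|
|magnetic      segment|
|grass  system  yellow|
|tired   number   moon|
|support table        |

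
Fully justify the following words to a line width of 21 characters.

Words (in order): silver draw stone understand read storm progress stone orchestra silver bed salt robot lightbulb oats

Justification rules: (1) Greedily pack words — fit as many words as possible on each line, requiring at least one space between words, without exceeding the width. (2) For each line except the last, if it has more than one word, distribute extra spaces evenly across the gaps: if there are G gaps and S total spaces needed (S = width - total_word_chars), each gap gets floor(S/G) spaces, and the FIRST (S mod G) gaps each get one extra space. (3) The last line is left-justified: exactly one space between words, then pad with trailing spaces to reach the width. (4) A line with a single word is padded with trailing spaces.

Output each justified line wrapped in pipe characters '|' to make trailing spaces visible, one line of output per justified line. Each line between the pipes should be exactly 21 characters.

Line 1: ['silver', 'draw', 'stone'] (min_width=17, slack=4)
Line 2: ['understand', 'read', 'storm'] (min_width=21, slack=0)
Line 3: ['progress', 'stone'] (min_width=14, slack=7)
Line 4: ['orchestra', 'silver', 'bed'] (min_width=20, slack=1)
Line 5: ['salt', 'robot', 'lightbulb'] (min_width=20, slack=1)
Line 6: ['oats'] (min_width=4, slack=17)

Answer: |silver   draw   stone|
|understand read storm|
|progress        stone|
|orchestra  silver bed|
|salt  robot lightbulb|
|oats                 |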